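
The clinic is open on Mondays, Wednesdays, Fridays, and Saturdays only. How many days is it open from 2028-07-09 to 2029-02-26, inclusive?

2028-07-09 is a Sunday.
The range spans 233 days (inclusive of both endpoints).
233 = 7 × 33 + 2, so there are 33 full weeks plus 2 extra days.
Each full week contributes 4 days from the set (Mon, Wed, Fri, Sat): 33 × 4 = 132.
The 2 extra days are Sun, Mon — 1 of them qualifies.
Total: 132 + 1 = 133.

133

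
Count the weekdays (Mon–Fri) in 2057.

2057-01-01 is a Monday.
That's 365 days from start to end, counting both.
365 = 7 × 52 + 1, so there are 52 full weeks plus 1 extra day.
Each full week contributes 5 weekdays (Mon–Fri): 52 × 5 = 260.
The 1 extra day is Mon — 1 of them qualifies.
Total: 260 + 1 = 261.

261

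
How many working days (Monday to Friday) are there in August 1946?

22 weekdays

August 1, 1946 is a Thursday.
That's 31 days from start to end, counting both.
31 = 7 × 4 + 3, so there are 4 full weeks plus 3 extra days.
Each full week contributes 5 weekdays (Mon–Fri): 4 × 5 = 20.
The 3 extra days are Thu, Fri, Sat — 2 of them qualify.
Total: 20 + 2 = 22.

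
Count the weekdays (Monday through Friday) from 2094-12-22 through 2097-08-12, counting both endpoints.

2094-12-22 is a Wednesday.
The range spans 965 days (inclusive of both endpoints).
965 = 7 × 137 + 6, so there are 137 full weeks plus 6 extra days.
Each full week contributes 5 weekdays (Mon–Fri): 137 × 5 = 685.
The 6 extra days are Wednesday, Thursday, Friday, Saturday, Sunday, Monday — 4 of them qualify.
Total: 685 + 4 = 689.

689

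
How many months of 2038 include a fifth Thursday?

A month has five Thursdays exactly when Thursday falls within its first (length − 28) days.
Jan: 31 days, starts Fri → 5 of Fri, Sat, Sun
Feb: 28 days, starts Mon → 5 of (none)
Mar: 31 days, starts Mon → 5 of Mon, Tue, Wed
Apr: 30 days, starts Thu → 5 of Thu, Fri ✓
May: 31 days, starts Sat → 5 of Sat, Sun, Mon
Jun: 30 days, starts Tue → 5 of Tue, Wed
Jul: 31 days, starts Thu → 5 of Thu, Fri, Sat ✓
Aug: 31 days, starts Sun → 5 of Sun, Mon, Tue
Sep: 30 days, starts Wed → 5 of Wed, Thu ✓
Oct: 31 days, starts Fri → 5 of Fri, Sat, Sun
Nov: 30 days, starts Mon → 5 of Mon, Tue
Dec: 31 days, starts Wed → 5 of Wed, Thu, Fri ✓
Months with five Thursdays: Apr, Jul, Sep, Dec.

4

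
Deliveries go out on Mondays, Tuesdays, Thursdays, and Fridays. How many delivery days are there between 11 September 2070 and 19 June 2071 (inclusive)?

162

11 September 2070 is a Thursday.
That's 282 days from start to end, counting both.
282 = 7 × 40 + 2, so there are 40 full weeks plus 2 extra days.
Each full week contributes 4 days from the set (Mon, Tue, Thu, Fri): 40 × 4 = 160.
The 2 extra days are Thursday, Friday — 2 of them qualify.
Total: 160 + 2 = 162.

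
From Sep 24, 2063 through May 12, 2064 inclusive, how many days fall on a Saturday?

33 Saturdays

Sep 24, 2063 is a Monday.
That's 232 days from start to end, counting both.
232 = 7 × 33 + 1, so there are 33 full weeks plus 1 extra day.
Each full week contributes one Saturday: 33 so far.
The 1 extra day is Mon — none qualify.
Total: 33 + 0 = 33.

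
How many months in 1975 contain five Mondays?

4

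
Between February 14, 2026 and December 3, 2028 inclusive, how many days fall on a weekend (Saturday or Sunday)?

294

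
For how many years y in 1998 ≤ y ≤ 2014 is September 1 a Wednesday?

3

Day of week of September 1 in each year:
1998: Tue, 1999: Wed ✓, 2000: Fri, 2001: Sat, 2002: Sun, 2003: Mon, 2004: Wed ✓, 2005: Thu, 2006: Fri, 2007: Sat, 2008: Mon, 2009: Tue, 2010: Wed ✓, 2011: Thu, 2012: Sat, 2013: Sun, 2014: Mon
Wednesdays: 1999, 2004, 2010.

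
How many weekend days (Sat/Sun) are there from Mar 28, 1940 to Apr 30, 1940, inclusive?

10

Mar 28, 1940 is a Thursday.
From Mar 28, 1940 to Apr 30, 1940 is 34 days inclusive.
34 = 7 × 4 + 6, so there are 4 full weeks plus 6 extra days.
Each full week contributes 2 weekend days (Sat, Sun): 4 × 2 = 8.
The 6 extra days are Thursday, Friday, Saturday, Sunday, Monday, Tuesday — 2 of them qualify.
Total: 8 + 2 = 10.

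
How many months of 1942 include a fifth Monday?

4

A month has five Mondays exactly when Monday falls within its first (length − 28) days.
Jan: 31 days, starts Thu → 5 of Thu, Fri, Sat
Feb: 28 days, starts Sun → 5 of (none)
Mar: 31 days, starts Sun → 5 of Sun, Mon, Tue ✓
Apr: 30 days, starts Wed → 5 of Wed, Thu
May: 31 days, starts Fri → 5 of Fri, Sat, Sun
Jun: 30 days, starts Mon → 5 of Mon, Tue ✓
Jul: 31 days, starts Wed → 5 of Wed, Thu, Fri
Aug: 31 days, starts Sat → 5 of Sat, Sun, Mon ✓
Sep: 30 days, starts Tue → 5 of Tue, Wed
Oct: 31 days, starts Thu → 5 of Thu, Fri, Sat
Nov: 30 days, starts Sun → 5 of Sun, Mon ✓
Dec: 31 days, starts Tue → 5 of Tue, Wed, Thu
Months with five Mondays: Mar, Jun, Aug, Nov.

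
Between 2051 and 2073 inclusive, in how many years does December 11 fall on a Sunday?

Day of week of December 11 in each year:
2051: Mon, 2052: Wed, 2053: Thu, 2054: Fri, 2055: Sat, 2056: Mon, 2057: Tue, 2058: Wed, 2059: Thu, 2060: Sat, 2061: Sun ✓, 2062: Mon, 2063: Tue, 2064: Thu, 2065: Fri, 2066: Sat, 2067: Sun ✓, 2068: Tue, 2069: Wed, 2070: Thu, 2071: Fri, 2072: Sun ✓, 2073: Mon
Sundays: 2061, 2067, 2072.

3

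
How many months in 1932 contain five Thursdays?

4

A month has five Thursdays exactly when Thursday falls within its first (length − 28) days.
Jan: 31 days, starts Fri → 5 of Fri, Sat, Sun
Feb: 29 days, starts Mon → 5 of Mon
Mar: 31 days, starts Tue → 5 of Tue, Wed, Thu ✓
Apr: 30 days, starts Fri → 5 of Fri, Sat
May: 31 days, starts Sun → 5 of Sun, Mon, Tue
Jun: 30 days, starts Wed → 5 of Wed, Thu ✓
Jul: 31 days, starts Fri → 5 of Fri, Sat, Sun
Aug: 31 days, starts Mon → 5 of Mon, Tue, Wed
Sep: 30 days, starts Thu → 5 of Thu, Fri ✓
Oct: 31 days, starts Sat → 5 of Sat, Sun, Mon
Nov: 30 days, starts Tue → 5 of Tue, Wed
Dec: 31 days, starts Thu → 5 of Thu, Fri, Sat ✓
Months with five Thursdays: Mar, Jun, Sep, Dec.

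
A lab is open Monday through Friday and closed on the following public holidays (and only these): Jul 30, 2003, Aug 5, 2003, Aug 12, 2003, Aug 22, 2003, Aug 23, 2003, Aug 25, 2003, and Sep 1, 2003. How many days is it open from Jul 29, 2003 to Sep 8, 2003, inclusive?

Jul 29, 2003 is a Tuesday.
The range spans 42 days (inclusive of both endpoints).
42 = 7 × 6, so the span is exactly 6 full weeks.
Each full week contributes 5 weekdays (Mon–Fri): 6 × 5 = 30.
Holidays: Jul 30, 2003 (Wed); Aug 5, 2003 (Tue); Aug 12, 2003 (Tue); Aug 22, 2003 (Fri); Aug 23, 2003 (Sat); Aug 25, 2003 (Mon); Sep 1, 2003 (Mon).
6 of the 7 holidays fall on weekdays; the rest are weekends and were already excluded.
Business days: 30 − 6 = 24.

24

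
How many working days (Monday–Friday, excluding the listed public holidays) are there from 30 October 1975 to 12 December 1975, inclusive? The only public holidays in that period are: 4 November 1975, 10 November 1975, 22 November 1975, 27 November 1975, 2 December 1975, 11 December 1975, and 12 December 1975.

26 working days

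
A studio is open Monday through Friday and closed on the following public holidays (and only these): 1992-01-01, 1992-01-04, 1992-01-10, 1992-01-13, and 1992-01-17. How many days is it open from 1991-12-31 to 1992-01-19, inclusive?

1991-12-31 is a Tuesday.
The range spans 20 days (inclusive of both endpoints).
20 = 7 × 2 + 6, so there are 2 full weeks plus 6 extra days.
Each full week contributes 5 weekdays (Mon–Fri): 2 × 5 = 10.
The 6 extra days are Tue, Wed, Thu, Fri, Sat, Sun — 4 of them qualify.
Total: 10 + 4 = 14.
Holidays: 1992-01-01 (Wed); 1992-01-04 (Sat); 1992-01-10 (Fri); 1992-01-13 (Mon); 1992-01-17 (Fri).
4 of the 5 holidays fall on weekdays; the rest are weekends and were already excluded.
Business days: 14 − 4 = 10.

10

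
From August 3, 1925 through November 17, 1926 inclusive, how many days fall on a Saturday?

67

August 3, 1925 is a Monday.
The range spans 472 days (inclusive of both endpoints).
472 = 7 × 67 + 3, so there are 67 full weeks plus 3 extra days.
Each full week contributes one Saturday: 67 so far.
The 3 extra days are Monday, Tuesday, Wednesday — none qualify.
Total: 67 + 0 = 67.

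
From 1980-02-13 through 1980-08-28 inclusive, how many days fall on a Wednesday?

1980-02-13 is a Wednesday.
The range spans 198 days (inclusive of both endpoints).
198 = 7 × 28 + 2, so there are 28 full weeks plus 2 extra days.
Each full week contributes one Wednesday: 28 so far.
The 2 extra days are Wednesday, Thursday — 1 of them qualifies.
Total: 28 + 1 = 29.

29 Wednesdays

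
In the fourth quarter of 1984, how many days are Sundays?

13

1 October 1984 is a Monday.
The range spans 92 days (inclusive of both endpoints).
92 = 7 × 13 + 1, so there are 13 full weeks plus 1 extra day.
Each full week contributes one Sunday: 13 so far.
The 1 extra day is Monday — none qualify.
Total: 13 + 0 = 13.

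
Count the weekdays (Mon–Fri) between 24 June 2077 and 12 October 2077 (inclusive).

79 weekdays

24 June 2077 is a Thursday.
The range spans 111 days (inclusive of both endpoints).
111 = 7 × 15 + 6, so there are 15 full weeks plus 6 extra days.
Each full week contributes 5 weekdays (Mon–Fri): 15 × 5 = 75.
The 6 extra days are Thu, Fri, Sat, Sun, Mon, Tue — 4 of them qualify.
Total: 75 + 4 = 79.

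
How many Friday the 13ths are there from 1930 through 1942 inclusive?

Friday-the-13ths by year:
1930: Jun
1931: Feb, Mar, Nov
1932: May
1933: Jan, Oct
1934: Apr, Jul
1935: Sep, Dec
1936: Mar, Nov
1937: Aug
1938: May
1939: Jan, Oct
1940: Sep, Dec
1941: Jun
1942: Feb, Mar, Nov

23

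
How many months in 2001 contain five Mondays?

A month has five Mondays exactly when Monday falls within its first (length − 28) days.
Jan: 31 days, starts Mon → 5 of Mon, Tue, Wed ✓
Feb: 28 days, starts Thu → 5 of (none)
Mar: 31 days, starts Thu → 5 of Thu, Fri, Sat
Apr: 30 days, starts Sun → 5 of Sun, Mon ✓
May: 31 days, starts Tue → 5 of Tue, Wed, Thu
Jun: 30 days, starts Fri → 5 of Fri, Sat
Jul: 31 days, starts Sun → 5 of Sun, Mon, Tue ✓
Aug: 31 days, starts Wed → 5 of Wed, Thu, Fri
Sep: 30 days, starts Sat → 5 of Sat, Sun
Oct: 31 days, starts Mon → 5 of Mon, Tue, Wed ✓
Nov: 30 days, starts Thu → 5 of Thu, Fri
Dec: 31 days, starts Sat → 5 of Sat, Sun, Mon ✓
Months with five Mondays: Jan, Apr, Jul, Oct, Dec.

5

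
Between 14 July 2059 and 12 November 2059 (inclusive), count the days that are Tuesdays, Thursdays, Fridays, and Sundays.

14 July 2059 is a Monday.
The range spans 122 days (inclusive of both endpoints).
122 = 7 × 17 + 3, so there are 17 full weeks plus 3 extra days.
Each full week contributes 4 days from the set (Tue, Thu, Fri, Sun): 17 × 4 = 68.
The 3 extra days are Monday, Tuesday, Wednesday — 1 of them qualifies.
Total: 68 + 1 = 69.

69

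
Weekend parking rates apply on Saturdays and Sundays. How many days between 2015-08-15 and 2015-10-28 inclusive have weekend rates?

2015-08-15 is a Saturday.
That's 75 days from start to end, counting both.
75 = 7 × 10 + 5, so there are 10 full weeks plus 5 extra days.
Each full week contributes 2 weekend days (Sat, Sun): 10 × 2 = 20.
The 5 extra days are Saturday, Sunday, Monday, Tuesday, Wednesday — 2 of them qualify.
Total: 20 + 2 = 22.

22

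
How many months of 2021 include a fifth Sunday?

4

A month has five Sundays exactly when Sunday falls within its first (length − 28) days.
Jan: 31 days, starts Fri → 5 of Fri, Sat, Sun ✓
Feb: 28 days, starts Mon → 5 of (none)
Mar: 31 days, starts Mon → 5 of Mon, Tue, Wed
Apr: 30 days, starts Thu → 5 of Thu, Fri
May: 31 days, starts Sat → 5 of Sat, Sun, Mon ✓
Jun: 30 days, starts Tue → 5 of Tue, Wed
Jul: 31 days, starts Thu → 5 of Thu, Fri, Sat
Aug: 31 days, starts Sun → 5 of Sun, Mon, Tue ✓
Sep: 30 days, starts Wed → 5 of Wed, Thu
Oct: 31 days, starts Fri → 5 of Fri, Sat, Sun ✓
Nov: 30 days, starts Mon → 5 of Mon, Tue
Dec: 31 days, starts Wed → 5 of Wed, Thu, Fri
Months with five Sundays: Jan, May, Aug, Oct.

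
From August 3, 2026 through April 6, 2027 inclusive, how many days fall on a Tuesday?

36 Tuesdays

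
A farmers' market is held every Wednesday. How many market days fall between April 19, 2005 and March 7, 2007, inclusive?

April 19, 2005 is a Tuesday.
That's 688 days from start to end, counting both.
688 = 7 × 98 + 2, so there are 98 full weeks plus 2 extra days.
Each full week contributes one Wednesday: 98 so far.
The 2 extra days are Tuesday, Wednesday — 1 of them qualifies.
Total: 98 + 1 = 99.

99 Wednesdays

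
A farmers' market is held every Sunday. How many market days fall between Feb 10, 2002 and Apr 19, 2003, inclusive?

62 Sundays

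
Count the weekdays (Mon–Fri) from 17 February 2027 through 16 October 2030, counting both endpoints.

17 February 2027 is a Wednesday.
From 17 February 2027 to 16 October 2030 is 1338 days inclusive.
1338 = 7 × 191 + 1, so there are 191 full weeks plus 1 extra day.
Each full week contributes 5 weekdays (Mon–Fri): 191 × 5 = 955.
The 1 extra day is Wed — 1 of them qualifies.
Total: 955 + 1 = 956.

956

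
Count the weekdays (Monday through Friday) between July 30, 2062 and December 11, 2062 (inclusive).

96 weekdays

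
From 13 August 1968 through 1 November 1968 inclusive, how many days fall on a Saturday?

11 Saturdays

13 August 1968 is a Tuesday.
The range spans 81 days (inclusive of both endpoints).
81 = 7 × 11 + 4, so there are 11 full weeks plus 4 extra days.
Each full week contributes one Saturday: 11 so far.
The 4 extra days are Tuesday, Wednesday, Thursday, Friday — none qualify.
Total: 11 + 0 = 11.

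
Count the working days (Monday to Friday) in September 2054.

1 September 2054 is a Tuesday.
The range spans 30 days (inclusive of both endpoints).
30 = 7 × 4 + 2, so there are 4 full weeks plus 2 extra days.
Each full week contributes 5 weekdays (Mon–Fri): 4 × 5 = 20.
The 2 extra days are Tuesday, Wednesday — 2 of them qualify.
Total: 20 + 2 = 22.

22 weekdays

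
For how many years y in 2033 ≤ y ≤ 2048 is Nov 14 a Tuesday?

2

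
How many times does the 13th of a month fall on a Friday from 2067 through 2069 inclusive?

Friday-the-13ths by year:
2067: May
2068: Jan, Apr, Jul
2069: Sep, Dec

6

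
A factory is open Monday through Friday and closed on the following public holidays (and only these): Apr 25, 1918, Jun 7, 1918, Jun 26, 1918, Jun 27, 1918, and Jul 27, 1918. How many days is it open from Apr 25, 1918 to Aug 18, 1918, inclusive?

78 business days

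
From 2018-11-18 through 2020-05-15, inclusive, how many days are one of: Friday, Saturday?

155

2018-11-18 is a Sunday.
From 2018-11-18 to 2020-05-15 is 545 days inclusive.
545 = 7 × 77 + 6, so there are 77 full weeks plus 6 extra days.
Each full week contributes 2 days from the set (Fri, Sat): 77 × 2 = 154.
The 6 extra days are Sunday, Monday, Tuesday, Wednesday, Thursday, Friday — 1 of them qualifies.
Total: 154 + 1 = 155.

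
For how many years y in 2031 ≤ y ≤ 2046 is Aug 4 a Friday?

Day of week of August 4 in each year:
2031: Mon, 2032: Wed, 2033: Thu, 2034: Fri ✓, 2035: Sat, 2036: Mon, 2037: Tue, 2038: Wed, 2039: Thu, 2040: Sat, 2041: Sun, 2042: Mon, 2043: Tue, 2044: Thu, 2045: Fri ✓, 2046: Sat
Fridays: 2034, 2045.

2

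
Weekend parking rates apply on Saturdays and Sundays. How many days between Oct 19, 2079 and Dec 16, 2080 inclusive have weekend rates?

122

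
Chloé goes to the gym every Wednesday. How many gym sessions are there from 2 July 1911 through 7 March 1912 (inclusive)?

36

2 July 1911 is a Sunday.
From 2 July 1911 to 7 March 1912 is 250 days inclusive.
250 = 7 × 35 + 5, so there are 35 full weeks plus 5 extra days.
Each full week contributes one Wednesday: 35 so far.
The 5 extra days are Sunday, Monday, Tuesday, Wednesday, Thursday — 1 of them qualifies.
Total: 35 + 1 = 36.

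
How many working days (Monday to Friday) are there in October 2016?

Oct 1, 2016 is a Saturday.
From Oct 1, 2016 to Oct 31, 2016 is 31 days inclusive.
31 = 7 × 4 + 3, so there are 4 full weeks plus 3 extra days.
Each full week contributes 5 weekdays (Mon–Fri): 4 × 5 = 20.
The 3 extra days are Sat, Sun, Mon — 1 of them qualifies.
Total: 20 + 1 = 21.

21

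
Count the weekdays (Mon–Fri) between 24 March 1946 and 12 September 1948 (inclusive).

645 weekdays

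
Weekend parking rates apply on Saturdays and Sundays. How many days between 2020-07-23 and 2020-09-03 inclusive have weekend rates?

2020-07-23 is a Thursday.
The range spans 43 days (inclusive of both endpoints).
43 = 7 × 6 + 1, so there are 6 full weeks plus 1 extra day.
Each full week contributes 2 weekend days (Sat, Sun): 6 × 2 = 12.
The 1 extra day is Thu — none qualify.
Total: 12 + 0 = 12.

12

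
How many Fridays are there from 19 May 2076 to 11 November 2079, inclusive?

19 May 2076 is a Tuesday.
The range spans 1272 days (inclusive of both endpoints).
1272 = 7 × 181 + 5, so there are 181 full weeks plus 5 extra days.
Each full week contributes one Friday: 181 so far.
The 5 extra days are Tuesday, Wednesday, Thursday, Friday, Saturday — 1 of them qualifies.
Total: 181 + 1 = 182.

182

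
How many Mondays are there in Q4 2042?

13

October 1, 2042 is a Wednesday.
That's 92 days from start to end, counting both.
92 = 7 × 13 + 1, so there are 13 full weeks plus 1 extra day.
Each full week contributes one Monday: 13 so far.
The 1 extra day is Wed — none qualify.
Total: 13 + 0 = 13.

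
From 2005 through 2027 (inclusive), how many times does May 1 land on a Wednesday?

3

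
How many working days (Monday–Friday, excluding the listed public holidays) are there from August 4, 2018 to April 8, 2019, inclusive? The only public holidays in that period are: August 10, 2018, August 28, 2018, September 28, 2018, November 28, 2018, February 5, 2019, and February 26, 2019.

August 4, 2018 is a Saturday.
That's 248 days from start to end, counting both.
248 = 7 × 35 + 3, so there are 35 full weeks plus 3 extra days.
Each full week contributes 5 weekdays (Mon–Fri): 35 × 5 = 175.
The 3 extra days are Sat, Sun, Mon — 1 of them qualifies.
Total: 175 + 1 = 176.
Holidays: August 10, 2018 (Fri); August 28, 2018 (Tue); September 28, 2018 (Fri); November 28, 2018 (Wed); February 5, 2019 (Tue); February 26, 2019 (Tue).
All 6 holidays fall on weekdays, so subtract 6.
Business days: 176 − 6 = 170.

170 working days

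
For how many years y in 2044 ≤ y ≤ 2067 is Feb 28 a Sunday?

4

Day of week of February 28 in each year:
2044: Sun ✓, 2045: Tue, 2046: Wed, 2047: Thu, 2048: Fri, 2049: Sun ✓, 2050: Mon, 2051: Tue, 2052: Wed, 2053: Fri, 2054: Sat, 2055: Sun ✓, 2056: Mon, 2057: Wed, 2058: Thu, 2059: Fri, 2060: Sat, 2061: Mon, 2062: Tue, 2063: Wed, 2064: Thu, 2065: Sat, 2066: Sun ✓, 2067: Mon
Sundays: 2044, 2049, 2055, 2066.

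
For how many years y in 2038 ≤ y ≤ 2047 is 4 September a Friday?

1

Day of week of September 4 in each year:
2038: Sat, 2039: Sun, 2040: Tue, 2041: Wed, 2042: Thu, 2043: Fri ✓, 2044: Sun, 2045: Mon, 2046: Tue, 2047: Wed
Fridays: 2043.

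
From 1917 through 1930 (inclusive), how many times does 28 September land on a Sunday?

3

Day of week of September 28 in each year:
1917: Fri, 1918: Sat, 1919: Sun ✓, 1920: Tue, 1921: Wed, 1922: Thu, 1923: Fri, 1924: Sun ✓, 1925: Mon, 1926: Tue, 1927: Wed, 1928: Fri, 1929: Sat, 1930: Sun ✓
Sundays: 1919, 1924, 1930.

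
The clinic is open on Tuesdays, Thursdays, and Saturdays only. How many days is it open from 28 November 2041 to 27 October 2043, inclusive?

28 November 2041 is a Thursday.
That's 699 days from start to end, counting both.
699 = 7 × 99 + 6, so there are 99 full weeks plus 6 extra days.
Each full week contributes 3 days from the set (Tue, Thu, Sat): 99 × 3 = 297.
The 6 extra days are Thu, Fri, Sat, Sun, Mon, Tue — 3 of them qualify.
Total: 297 + 3 = 300.

300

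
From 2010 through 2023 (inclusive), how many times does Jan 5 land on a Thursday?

Day of week of January 5 in each year:
2010: Tue, 2011: Wed, 2012: Thu ✓, 2013: Sat, 2014: Sun, 2015: Mon, 2016: Tue, 2017: Thu ✓, 2018: Fri, 2019: Sat, 2020: Sun, 2021: Tue, 2022: Wed, 2023: Thu ✓
Thursdays: 2012, 2017, 2023.

3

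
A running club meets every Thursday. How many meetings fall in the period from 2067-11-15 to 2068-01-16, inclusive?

9

2067-11-15 is a Tuesday.
From 2067-11-15 to 2068-01-16 is 63 days inclusive.
63 = 7 × 9, so the span is exactly 9 full weeks.
Each full week contributes one Thursday: 9 so far.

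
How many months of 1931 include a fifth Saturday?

4

A month has five Saturdays exactly when Saturday falls within its first (length − 28) days.
Jan: 31 days, starts Thu → 5 of Thu, Fri, Sat ✓
Feb: 28 days, starts Sun → 5 of (none)
Mar: 31 days, starts Sun → 5 of Sun, Mon, Tue
Apr: 30 days, starts Wed → 5 of Wed, Thu
May: 31 days, starts Fri → 5 of Fri, Sat, Sun ✓
Jun: 30 days, starts Mon → 5 of Mon, Tue
Jul: 31 days, starts Wed → 5 of Wed, Thu, Fri
Aug: 31 days, starts Sat → 5 of Sat, Sun, Mon ✓
Sep: 30 days, starts Tue → 5 of Tue, Wed
Oct: 31 days, starts Thu → 5 of Thu, Fri, Sat ✓
Nov: 30 days, starts Sun → 5 of Sun, Mon
Dec: 31 days, starts Tue → 5 of Tue, Wed, Thu
Months with five Saturdays: Jan, May, Aug, Oct.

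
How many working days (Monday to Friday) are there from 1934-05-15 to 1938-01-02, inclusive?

949 weekdays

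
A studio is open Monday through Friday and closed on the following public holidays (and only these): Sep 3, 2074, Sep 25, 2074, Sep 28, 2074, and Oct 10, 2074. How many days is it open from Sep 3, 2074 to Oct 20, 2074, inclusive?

31 business days

Sep 3, 2074 is a Monday.
From Sep 3, 2074 to Oct 20, 2074 is 48 days inclusive.
48 = 7 × 6 + 6, so there are 6 full weeks plus 6 extra days.
Each full week contributes 5 weekdays (Mon–Fri): 6 × 5 = 30.
The 6 extra days are Monday, Tuesday, Wednesday, Thursday, Friday, Saturday — 5 of them qualify.
Total: 30 + 5 = 35.
Holidays: Sep 3, 2074 (Mon); Sep 25, 2074 (Tue); Sep 28, 2074 (Fri); Oct 10, 2074 (Wed).
All 4 holidays fall on weekdays, so subtract 4.
Business days: 35 − 4 = 31.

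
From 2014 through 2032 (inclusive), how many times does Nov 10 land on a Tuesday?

3

Day of week of November 10 in each year:
2014: Mon, 2015: Tue ✓, 2016: Thu, 2017: Fri, 2018: Sat, 2019: Sun, 2020: Tue ✓, 2021: Wed, 2022: Thu, 2023: Fri, 2024: Sun, 2025: Mon, 2026: Tue ✓, 2027: Wed, 2028: Fri, 2029: Sat, 2030: Sun, 2031: Mon, 2032: Wed
Tuesdays: 2015, 2020, 2026.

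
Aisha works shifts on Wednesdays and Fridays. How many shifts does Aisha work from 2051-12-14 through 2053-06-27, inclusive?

161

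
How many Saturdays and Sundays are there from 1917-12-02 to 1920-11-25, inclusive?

311

1917-12-02 is a Sunday.
From 1917-12-02 to 1920-11-25 is 1090 days inclusive.
1090 = 7 × 155 + 5, so there are 155 full weeks plus 5 extra days.
Each full week contributes 2 weekend days (Sat, Sun): 155 × 2 = 310.
The 5 extra days are Sun, Mon, Tue, Wed, Thu — 1 of them qualifies.
Total: 310 + 1 = 311.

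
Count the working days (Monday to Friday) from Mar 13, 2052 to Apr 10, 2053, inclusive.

Mar 13, 2052 is a Wednesday.
The range spans 394 days (inclusive of both endpoints).
394 = 7 × 56 + 2, so there are 56 full weeks plus 2 extra days.
Each full week contributes 5 weekdays (Mon–Fri): 56 × 5 = 280.
The 2 extra days are Wednesday, Thursday — 2 of them qualify.
Total: 280 + 2 = 282.

282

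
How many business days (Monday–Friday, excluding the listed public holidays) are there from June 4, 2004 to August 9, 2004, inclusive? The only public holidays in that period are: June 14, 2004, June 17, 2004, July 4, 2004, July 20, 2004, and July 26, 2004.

43

June 4, 2004 is a Friday.
The range spans 67 days (inclusive of both endpoints).
67 = 7 × 9 + 4, so there are 9 full weeks plus 4 extra days.
Each full week contributes 5 weekdays (Mon–Fri): 9 × 5 = 45.
The 4 extra days are Friday, Saturday, Sunday, Monday — 2 of them qualify.
Total: 45 + 2 = 47.
Holidays: June 14, 2004 (Mon); June 17, 2004 (Thu); July 4, 2004 (Sun); July 20, 2004 (Tue); July 26, 2004 (Mon).
4 of the 5 holidays fall on weekdays; the rest are weekends and were already excluded.
Business days: 47 − 4 = 43.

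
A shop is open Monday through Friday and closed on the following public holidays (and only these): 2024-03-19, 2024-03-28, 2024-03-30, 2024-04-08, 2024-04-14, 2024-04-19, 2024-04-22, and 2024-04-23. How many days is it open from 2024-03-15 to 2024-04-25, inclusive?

24 working days

2024-03-15 is a Friday.
That's 42 days from start to end, counting both.
42 = 7 × 6, so the span is exactly 6 full weeks.
Each full week contributes 5 weekdays (Mon–Fri): 6 × 5 = 30.
Holidays: 2024-03-19 (Tue); 2024-03-28 (Thu); 2024-03-30 (Sat); 2024-04-08 (Mon); 2024-04-14 (Sun); 2024-04-19 (Fri); 2024-04-22 (Mon); 2024-04-23 (Tue).
6 of the 8 holidays fall on weekdays; the rest are weekends and were already excluded.
Business days: 30 − 6 = 24.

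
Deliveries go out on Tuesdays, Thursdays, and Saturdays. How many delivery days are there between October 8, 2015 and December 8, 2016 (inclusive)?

October 8, 2015 is a Thursday.
From October 8, 2015 to December 8, 2016 is 428 days inclusive.
428 = 7 × 61 + 1, so there are 61 full weeks plus 1 extra day.
Each full week contributes 3 days from the set (Tue, Thu, Sat): 61 × 3 = 183.
The 1 extra day is Thu — 1 of them qualifies.
Total: 183 + 1 = 184.

184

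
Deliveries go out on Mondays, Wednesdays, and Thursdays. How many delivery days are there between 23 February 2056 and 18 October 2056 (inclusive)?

103

23 February 2056 is a Wednesday.
That's 239 days from start to end, counting both.
239 = 7 × 34 + 1, so there are 34 full weeks plus 1 extra day.
Each full week contributes 3 days from the set (Mon, Wed, Thu): 34 × 3 = 102.
The 1 extra day is Wednesday — 1 of them qualifies.
Total: 102 + 1 = 103.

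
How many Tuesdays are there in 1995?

52

1 January 1995 is a Sunday.
The range spans 365 days (inclusive of both endpoints).
365 = 7 × 52 + 1, so there are 52 full weeks plus 1 extra day.
Each full week contributes one Tuesday: 52 so far.
The 1 extra day is Sun — none qualify.
Total: 52 + 0 = 52.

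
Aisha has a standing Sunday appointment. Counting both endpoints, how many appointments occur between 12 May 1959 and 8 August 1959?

12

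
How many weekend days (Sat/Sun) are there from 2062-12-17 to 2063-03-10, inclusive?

24

2062-12-17 is a Sunday.
The range spans 84 days (inclusive of both endpoints).
84 = 7 × 12, so the span is exactly 12 full weeks.
Each full week contributes 2 weekend days (Sat, Sun): 12 × 2 = 24.
Total: 24.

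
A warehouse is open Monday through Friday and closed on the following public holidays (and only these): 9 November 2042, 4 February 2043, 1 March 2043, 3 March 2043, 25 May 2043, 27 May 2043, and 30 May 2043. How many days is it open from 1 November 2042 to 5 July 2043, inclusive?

1 November 2042 is a Saturday.
That's 247 days from start to end, counting both.
247 = 7 × 35 + 2, so there are 35 full weeks plus 2 extra days.
Each full week contributes 5 weekdays (Mon–Fri): 35 × 5 = 175.
The 2 extra days are Saturday, Sunday — none qualify.
Total: 175 + 0 = 175.
Holidays: 9 November 2042 (Sun); 4 February 2043 (Wed); 1 March 2043 (Sun); 3 March 2043 (Tue); 25 May 2043 (Mon); 27 May 2043 (Wed); 30 May 2043 (Sat).
4 of the 7 holidays fall on weekdays; the rest are weekends and were already excluded.
Business days: 175 − 4 = 171.

171 working days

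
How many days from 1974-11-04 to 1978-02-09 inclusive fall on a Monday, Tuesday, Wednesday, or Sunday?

1974-11-04 is a Monday.
That's 1194 days from start to end, counting both.
1194 = 7 × 170 + 4, so there are 170 full weeks plus 4 extra days.
Each full week contributes 4 days from the set (Mon, Tue, Wed, Sun): 170 × 4 = 680.
The 4 extra days are Monday, Tuesday, Wednesday, Thursday — 3 of them qualify.
Total: 680 + 3 = 683.

683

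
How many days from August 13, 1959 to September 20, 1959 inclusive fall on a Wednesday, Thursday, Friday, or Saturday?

August 13, 1959 is a Thursday.
The range spans 39 days (inclusive of both endpoints).
39 = 7 × 5 + 4, so there are 5 full weeks plus 4 extra days.
Each full week contributes 4 days from the set (Wed, Thu, Fri, Sat): 5 × 4 = 20.
The 4 extra days are Thu, Fri, Sat, Sun — 3 of them qualify.
Total: 20 + 3 = 23.

23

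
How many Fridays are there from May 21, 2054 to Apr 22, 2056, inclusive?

101 Fridays

May 21, 2054 is a Thursday.
From May 21, 2054 to Apr 22, 2056 is 703 days inclusive.
703 = 7 × 100 + 3, so there are 100 full weeks plus 3 extra days.
Each full week contributes one Friday: 100 so far.
The 3 extra days are Thu, Fri, Sat — 1 of them qualifies.
Total: 100 + 1 = 101.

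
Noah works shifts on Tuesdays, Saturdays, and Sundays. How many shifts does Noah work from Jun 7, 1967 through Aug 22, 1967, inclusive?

33

Jun 7, 1967 is a Wednesday.
From Jun 7, 1967 to Aug 22, 1967 is 77 days inclusive.
77 = 7 × 11, so the span is exactly 11 full weeks.
Each full week contributes 3 days from the set (Tue, Sat, Sun): 11 × 3 = 33.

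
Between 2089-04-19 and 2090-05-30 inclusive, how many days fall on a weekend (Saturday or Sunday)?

116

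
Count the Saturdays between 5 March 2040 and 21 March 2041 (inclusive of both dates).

54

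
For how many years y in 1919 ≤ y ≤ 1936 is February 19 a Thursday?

Day of week of February 19 in each year:
1919: Wed, 1920: Thu ✓, 1921: Sat, 1922: Sun, 1923: Mon, 1924: Tue, 1925: Thu ✓, 1926: Fri, 1927: Sat, 1928: Sun, 1929: Tue, 1930: Wed, 1931: Thu ✓, 1932: Fri, 1933: Sun, 1934: Mon, 1935: Tue, 1936: Wed
Thursdays: 1920, 1925, 1931.

3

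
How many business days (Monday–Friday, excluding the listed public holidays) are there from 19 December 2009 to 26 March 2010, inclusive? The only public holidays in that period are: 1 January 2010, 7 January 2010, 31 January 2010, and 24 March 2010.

67 business days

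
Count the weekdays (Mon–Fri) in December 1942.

23

Dec 1, 1942 is a Tuesday.
That's 31 days from start to end, counting both.
31 = 7 × 4 + 3, so there are 4 full weeks plus 3 extra days.
Each full week contributes 5 weekdays (Mon–Fri): 4 × 5 = 20.
The 3 extra days are Tuesday, Wednesday, Thursday — 3 of them qualify.
Total: 20 + 3 = 23.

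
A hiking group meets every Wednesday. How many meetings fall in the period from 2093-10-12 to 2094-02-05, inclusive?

17

2093-10-12 is a Monday.
From 2093-10-12 to 2094-02-05 is 117 days inclusive.
117 = 7 × 16 + 5, so there are 16 full weeks plus 5 extra days.
Each full week contributes one Wednesday: 16 so far.
The 5 extra days are Mon, Tue, Wed, Thu, Fri — 1 of them qualifies.
Total: 16 + 1 = 17.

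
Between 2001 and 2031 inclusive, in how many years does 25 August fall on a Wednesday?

4

Day of week of August 25 in each year:
2001: Sat, 2002: Sun, 2003: Mon, 2004: Wed ✓, 2005: Thu, 2006: Fri, 2007: Sat, 2008: Mon, 2009: Tue, 2010: Wed ✓, 2011: Thu, 2012: Sat, 2013: Sun, 2014: Mon, 2015: Tue, 2016: Thu, 2017: Fri, 2018: Sat, 2019: Sun, 2020: Tue, 2021: Wed ✓, 2022: Thu, 2023: Fri, 2024: Sun, 2025: Mon, 2026: Tue, 2027: Wed ✓, 2028: Fri, 2029: Sat, 2030: Sun, 2031: Mon
Wednesdays: 2004, 2010, 2021, 2027.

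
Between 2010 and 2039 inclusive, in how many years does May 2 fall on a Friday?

4

Day of week of May 2 in each year:
2010: Sun, 2011: Mon, 2012: Wed, 2013: Thu, 2014: Fri ✓, 2015: Sat, 2016: Mon, 2017: Tue, 2018: Wed, 2019: Thu, 2020: Sat, 2021: Sun, 2022: Mon, 2023: Tue, 2024: Thu, 2025: Fri ✓, 2026: Sat, 2027: Sun, 2028: Tue, 2029: Wed, 2030: Thu, 2031: Fri ✓, 2032: Sun, 2033: Mon, 2034: Tue, 2035: Wed, 2036: Fri ✓, 2037: Sat, 2038: Sun, 2039: Mon
Fridays: 2014, 2025, 2031, 2036.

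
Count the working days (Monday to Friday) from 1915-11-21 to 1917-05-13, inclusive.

1915-11-21 is a Sunday.
That's 540 days from start to end, counting both.
540 = 7 × 77 + 1, so there are 77 full weeks plus 1 extra day.
Each full week contributes 5 weekdays (Mon–Fri): 77 × 5 = 385.
The 1 extra day is Sun — none qualify.
Total: 385 + 0 = 385.

385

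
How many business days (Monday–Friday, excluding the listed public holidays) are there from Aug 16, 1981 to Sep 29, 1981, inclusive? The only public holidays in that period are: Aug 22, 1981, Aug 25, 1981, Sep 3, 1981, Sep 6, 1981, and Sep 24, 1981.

29

Aug 16, 1981 is a Sunday.
The range spans 45 days (inclusive of both endpoints).
45 = 7 × 6 + 3, so there are 6 full weeks plus 3 extra days.
Each full week contributes 5 weekdays (Mon–Fri): 6 × 5 = 30.
The 3 extra days are Sun, Mon, Tue — 2 of them qualify.
Total: 30 + 2 = 32.
Holidays: Aug 22, 1981 (Sat); Aug 25, 1981 (Tue); Sep 3, 1981 (Thu); Sep 6, 1981 (Sun); Sep 24, 1981 (Thu).
3 of the 5 holidays fall on weekdays; the rest are weekends and were already excluded.
Business days: 32 − 3 = 29.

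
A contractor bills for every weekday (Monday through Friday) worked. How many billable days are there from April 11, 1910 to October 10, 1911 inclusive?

392

April 11, 1910 is a Monday.
From April 11, 1910 to October 10, 1911 is 548 days inclusive.
548 = 7 × 78 + 2, so there are 78 full weeks plus 2 extra days.
Each full week contributes 5 weekdays (Mon–Fri): 78 × 5 = 390.
The 2 extra days are Mon, Tue — 2 of them qualify.
Total: 390 + 2 = 392.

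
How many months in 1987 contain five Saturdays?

4

A month has five Saturdays exactly when Saturday falls within its first (length − 28) days.
Jan: 31 days, starts Thu → 5 of Thu, Fri, Sat ✓
Feb: 28 days, starts Sun → 5 of (none)
Mar: 31 days, starts Sun → 5 of Sun, Mon, Tue
Apr: 30 days, starts Wed → 5 of Wed, Thu
May: 31 days, starts Fri → 5 of Fri, Sat, Sun ✓
Jun: 30 days, starts Mon → 5 of Mon, Tue
Jul: 31 days, starts Wed → 5 of Wed, Thu, Fri
Aug: 31 days, starts Sat → 5 of Sat, Sun, Mon ✓
Sep: 30 days, starts Tue → 5 of Tue, Wed
Oct: 31 days, starts Thu → 5 of Thu, Fri, Sat ✓
Nov: 30 days, starts Sun → 5 of Sun, Mon
Dec: 31 days, starts Tue → 5 of Tue, Wed, Thu
Months with five Saturdays: Jan, May, Aug, Oct.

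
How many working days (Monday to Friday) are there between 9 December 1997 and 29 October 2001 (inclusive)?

9 December 1997 is a Tuesday.
That's 1421 days from start to end, counting both.
1421 = 7 × 203, so the span is exactly 203 full weeks.
Each full week contributes 5 weekdays (Mon–Fri): 203 × 5 = 1015.
Total: 1015.

1015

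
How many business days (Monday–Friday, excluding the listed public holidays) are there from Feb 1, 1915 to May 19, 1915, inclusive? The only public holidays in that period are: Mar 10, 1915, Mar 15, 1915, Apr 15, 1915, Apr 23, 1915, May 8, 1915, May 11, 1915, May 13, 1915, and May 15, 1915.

Feb 1, 1915 is a Monday.
That's 108 days from start to end, counting both.
108 = 7 × 15 + 3, so there are 15 full weeks plus 3 extra days.
Each full week contributes 5 weekdays (Mon–Fri): 15 × 5 = 75.
The 3 extra days are Mon, Tue, Wed — 3 of them qualify.
Total: 75 + 3 = 78.
Holidays: Mar 10, 1915 (Wed); Mar 15, 1915 (Mon); Apr 15, 1915 (Thu); Apr 23, 1915 (Fri); May 8, 1915 (Sat); May 11, 1915 (Tue); May 13, 1915 (Thu); May 15, 1915 (Sat).
6 of the 8 holidays fall on weekdays; the rest are weekends and were already excluded.
Business days: 78 − 6 = 72.

72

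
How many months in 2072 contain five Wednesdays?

4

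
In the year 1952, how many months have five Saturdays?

A month has five Saturdays exactly when Saturday falls within its first (length − 28) days.
Jan: 31 days, starts Tue → 5 of Tue, Wed, Thu
Feb: 29 days, starts Fri → 5 of Fri
Mar: 31 days, starts Sat → 5 of Sat, Sun, Mon ✓
Apr: 30 days, starts Tue → 5 of Tue, Wed
May: 31 days, starts Thu → 5 of Thu, Fri, Sat ✓
Jun: 30 days, starts Sun → 5 of Sun, Mon
Jul: 31 days, starts Tue → 5 of Tue, Wed, Thu
Aug: 31 days, starts Fri → 5 of Fri, Sat, Sun ✓
Sep: 30 days, starts Mon → 5 of Mon, Tue
Oct: 31 days, starts Wed → 5 of Wed, Thu, Fri
Nov: 30 days, starts Sat → 5 of Sat, Sun ✓
Dec: 31 days, starts Mon → 5 of Mon, Tue, Wed
Months with five Saturdays: Mar, May, Aug, Nov.

4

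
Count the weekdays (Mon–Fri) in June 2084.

22

1 June 2084 is a Thursday.
From 1 June 2084 to 30 June 2084 is 30 days inclusive.
30 = 7 × 4 + 2, so there are 4 full weeks plus 2 extra days.
Each full week contributes 5 weekdays (Mon–Fri): 4 × 5 = 20.
The 2 extra days are Thu, Fri — 2 of them qualify.
Total: 20 + 2 = 22.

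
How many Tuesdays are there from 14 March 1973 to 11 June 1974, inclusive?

14 March 1973 is a Wednesday.
That's 455 days from start to end, counting both.
455 = 7 × 65, so the span is exactly 65 full weeks.
Each full week contributes one Tuesday: 65 so far.

65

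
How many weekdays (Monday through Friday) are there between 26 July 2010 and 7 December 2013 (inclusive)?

26 July 2010 is a Monday.
The range spans 1231 days (inclusive of both endpoints).
1231 = 7 × 175 + 6, so there are 175 full weeks plus 6 extra days.
Each full week contributes 5 weekdays (Mon–Fri): 175 × 5 = 875.
The 6 extra days are Monday, Tuesday, Wednesday, Thursday, Friday, Saturday — 5 of them qualify.
Total: 875 + 5 = 880.

880 weekdays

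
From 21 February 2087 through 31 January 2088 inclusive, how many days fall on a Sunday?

49

21 February 2087 is a Friday.
That's 345 days from start to end, counting both.
345 = 7 × 49 + 2, so there are 49 full weeks plus 2 extra days.
Each full week contributes one Sunday: 49 so far.
The 2 extra days are Friday, Saturday — none qualify.
Total: 49 + 0 = 49.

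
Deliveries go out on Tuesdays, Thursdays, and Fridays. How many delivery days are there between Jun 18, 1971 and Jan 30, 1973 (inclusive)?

Jun 18, 1971 is a Friday.
That's 593 days from start to end, counting both.
593 = 7 × 84 + 5, so there are 84 full weeks plus 5 extra days.
Each full week contributes 3 days from the set (Tue, Thu, Fri): 84 × 3 = 252.
The 5 extra days are Friday, Saturday, Sunday, Monday, Tuesday — 2 of them qualify.
Total: 252 + 2 = 254.

254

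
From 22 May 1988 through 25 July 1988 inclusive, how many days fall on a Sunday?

22 May 1988 is a Sunday.
The range spans 65 days (inclusive of both endpoints).
65 = 7 × 9 + 2, so there are 9 full weeks plus 2 extra days.
Each full week contributes one Sunday: 9 so far.
The 2 extra days are Sun, Mon — 1 of them qualifies.
Total: 9 + 1 = 10.

10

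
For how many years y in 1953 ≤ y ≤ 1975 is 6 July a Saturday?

Day of week of July 6 in each year:
1953: Mon, 1954: Tue, 1955: Wed, 1956: Fri, 1957: Sat ✓, 1958: Sun, 1959: Mon, 1960: Wed, 1961: Thu, 1962: Fri, 1963: Sat ✓, 1964: Mon, 1965: Tue, 1966: Wed, 1967: Thu, 1968: Sat ✓, 1969: Sun, 1970: Mon, 1971: Tue, 1972: Thu, 1973: Fri, 1974: Sat ✓, 1975: Sun
Saturdays: 1957, 1963, 1968, 1974.

4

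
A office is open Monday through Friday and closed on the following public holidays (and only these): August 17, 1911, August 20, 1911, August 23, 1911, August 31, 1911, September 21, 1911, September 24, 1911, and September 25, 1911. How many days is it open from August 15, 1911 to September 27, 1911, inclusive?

27

August 15, 1911 is a Tuesday.
From August 15, 1911 to September 27, 1911 is 44 days inclusive.
44 = 7 × 6 + 2, so there are 6 full weeks plus 2 extra days.
Each full week contributes 5 weekdays (Mon–Fri): 6 × 5 = 30.
The 2 extra days are Tue, Wed — 2 of them qualify.
Total: 30 + 2 = 32.
Holidays: August 17, 1911 (Thu); August 20, 1911 (Sun); August 23, 1911 (Wed); August 31, 1911 (Thu); September 21, 1911 (Thu); September 24, 1911 (Sun); September 25, 1911 (Mon).
5 of the 7 holidays fall on weekdays; the rest are weekends and were already excluded.
Business days: 32 − 5 = 27.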